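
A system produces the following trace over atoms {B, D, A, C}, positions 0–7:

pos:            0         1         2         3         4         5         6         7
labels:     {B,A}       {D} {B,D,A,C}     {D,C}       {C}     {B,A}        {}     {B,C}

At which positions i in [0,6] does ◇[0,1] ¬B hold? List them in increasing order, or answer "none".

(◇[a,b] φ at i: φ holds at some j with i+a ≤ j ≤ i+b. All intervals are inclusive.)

0, 1, 2, 3, 4, 5, 6

Evaluate at each i in [0,6]:
  i=0: ✓ (witness j=1)
  i=1: ✓ (witness j=1)
  i=2: ✓ (witness j=3)
  i=3: ✓ (witness j=3)
  i=4: ✓ (witness j=4)
  i=5: ✓ (witness j=6)
  i=6: ✓ (witness j=6)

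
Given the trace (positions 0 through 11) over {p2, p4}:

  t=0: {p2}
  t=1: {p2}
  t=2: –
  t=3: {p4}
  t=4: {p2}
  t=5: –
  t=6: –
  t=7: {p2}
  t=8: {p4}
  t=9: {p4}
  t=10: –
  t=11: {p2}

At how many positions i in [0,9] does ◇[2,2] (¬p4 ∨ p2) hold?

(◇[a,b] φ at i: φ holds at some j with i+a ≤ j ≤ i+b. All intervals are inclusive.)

Evaluate at each i in [0,9]:
  i=0: ✓ (witness j=2)
  i=1: ✗ (none in [3,3])
  i=2: ✓ (witness j=4)
  i=3: ✓ (witness j=5)
  i=4: ✓ (witness j=6)
  i=5: ✓ (witness j=7)
  i=6: ✗ (none in [8,8])
  i=7: ✗ (none in [9,9])
  i=8: ✓ (witness j=10)
  i=9: ✓ (witness j=11)
Positions where it holds: {0, 2, 3, 4, 5, 8, 9} → 7.

7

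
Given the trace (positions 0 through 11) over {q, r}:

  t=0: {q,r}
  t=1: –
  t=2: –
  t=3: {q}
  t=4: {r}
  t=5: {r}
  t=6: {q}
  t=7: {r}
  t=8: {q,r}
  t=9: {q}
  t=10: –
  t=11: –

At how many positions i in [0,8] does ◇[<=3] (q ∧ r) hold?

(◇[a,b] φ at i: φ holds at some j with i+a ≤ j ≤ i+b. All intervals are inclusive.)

Evaluate at each i in [0,8]:
  i=0: ✓ (witness j=0)
  i=1: ✗ (none in [1,4])
  i=2: ✗ (none in [2,5])
  i=3: ✗ (none in [3,6])
  i=4: ✗ (none in [4,7])
  i=5: ✓ (witness j=8)
  i=6: ✓ (witness j=8)
  i=7: ✓ (witness j=8)
  i=8: ✓ (witness j=8)
Positions where it holds: {0, 5, 6, 7, 8} → 5.

5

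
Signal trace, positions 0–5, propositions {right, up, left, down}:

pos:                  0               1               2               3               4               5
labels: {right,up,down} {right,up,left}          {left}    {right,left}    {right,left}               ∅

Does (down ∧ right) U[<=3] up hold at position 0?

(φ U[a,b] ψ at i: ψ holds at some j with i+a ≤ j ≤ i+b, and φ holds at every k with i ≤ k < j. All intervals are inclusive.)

Holds

Need some j in [0,3] with up, and (down ∧ right) at every k in [0,j-1].
  j=0: up holds; no prefix to check → satisfied.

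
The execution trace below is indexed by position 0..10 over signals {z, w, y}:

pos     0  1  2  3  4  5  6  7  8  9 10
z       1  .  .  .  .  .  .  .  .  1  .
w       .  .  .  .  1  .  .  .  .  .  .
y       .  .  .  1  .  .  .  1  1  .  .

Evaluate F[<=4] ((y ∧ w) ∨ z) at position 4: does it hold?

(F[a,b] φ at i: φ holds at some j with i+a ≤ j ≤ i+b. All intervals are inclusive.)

No

Check ((y ∧ w) ∨ z) at each j in [4,8]:
  j=4: false
  j=5: false
  j=6: false
  j=7: false
  j=8: false
No position in the window satisfies it → formula fails.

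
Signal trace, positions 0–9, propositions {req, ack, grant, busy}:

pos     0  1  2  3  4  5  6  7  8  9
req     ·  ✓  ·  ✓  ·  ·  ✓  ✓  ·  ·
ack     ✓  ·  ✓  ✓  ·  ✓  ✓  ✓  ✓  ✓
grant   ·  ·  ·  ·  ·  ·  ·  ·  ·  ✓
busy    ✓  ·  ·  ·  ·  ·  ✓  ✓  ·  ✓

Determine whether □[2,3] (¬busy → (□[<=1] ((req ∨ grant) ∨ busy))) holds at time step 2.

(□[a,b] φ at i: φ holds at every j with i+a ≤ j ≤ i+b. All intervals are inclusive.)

Does not hold

Check (¬busy → (□[<=1] ((req ∨ grant) ∨ busy))) at every j in [4,5]:
  j=4: antecedent true; consequent fails at 4 → ✗
  j=5: antecedent true; consequent fails at 5 → ✗
Fails at j=4 → formula fails.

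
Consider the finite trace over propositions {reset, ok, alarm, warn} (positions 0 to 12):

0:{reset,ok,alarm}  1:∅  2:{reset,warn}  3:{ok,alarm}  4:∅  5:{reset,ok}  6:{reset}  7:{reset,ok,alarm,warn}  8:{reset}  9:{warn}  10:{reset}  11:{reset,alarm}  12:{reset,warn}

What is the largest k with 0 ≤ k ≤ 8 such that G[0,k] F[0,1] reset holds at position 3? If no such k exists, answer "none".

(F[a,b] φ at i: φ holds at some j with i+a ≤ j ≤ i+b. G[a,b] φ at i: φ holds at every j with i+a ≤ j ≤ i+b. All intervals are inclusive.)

F[0,1] reset must hold from j=3 onward; find where it first fails.
  j=3: fails → no k works.

none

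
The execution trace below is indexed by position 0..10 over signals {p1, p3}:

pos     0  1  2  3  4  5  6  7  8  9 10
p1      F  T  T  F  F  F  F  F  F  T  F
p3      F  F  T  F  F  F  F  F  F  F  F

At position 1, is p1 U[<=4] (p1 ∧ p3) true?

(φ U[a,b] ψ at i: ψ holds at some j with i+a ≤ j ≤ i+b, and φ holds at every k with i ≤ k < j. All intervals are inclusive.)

Need some j in [1,5] with (p1 ∧ p3), and p1 at every k in [1,j-1].
  j=1: (p1 ∧ p3) false.
  j=2: (p1 ∧ p3) holds; p1 holds at every k in [1,1] → satisfied.

True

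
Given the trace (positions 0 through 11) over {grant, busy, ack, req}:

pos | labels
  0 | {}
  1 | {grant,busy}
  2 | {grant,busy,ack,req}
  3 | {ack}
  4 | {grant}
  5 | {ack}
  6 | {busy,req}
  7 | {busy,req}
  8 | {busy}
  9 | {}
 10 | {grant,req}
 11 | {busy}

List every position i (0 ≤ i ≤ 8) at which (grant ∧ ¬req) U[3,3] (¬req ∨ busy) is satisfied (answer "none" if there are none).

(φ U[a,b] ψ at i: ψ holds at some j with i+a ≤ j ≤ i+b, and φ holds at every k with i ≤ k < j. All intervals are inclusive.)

Evaluate at each i in [0,8]:
  i=0: ✗ (lhs fails at k=0 before rhs at j=3)
  i=1: ✗ (lhs fails at k=2 before rhs at j=4)
  i=2: ✗ (lhs fails at k=2 before rhs at j=5)
  i=3: ✗ (lhs fails at k=3 before rhs at j=6)
  i=4: ✗ (lhs fails at k=5 before rhs at j=7)
  i=5: ✗ (lhs fails at k=5 before rhs at j=8)
  i=6: ✗ (lhs fails at k=6 before rhs at j=9)
  i=7: ✗ (no rhs in [10,10])
  i=8: ✗ (lhs fails at k=8 before rhs at j=11)

none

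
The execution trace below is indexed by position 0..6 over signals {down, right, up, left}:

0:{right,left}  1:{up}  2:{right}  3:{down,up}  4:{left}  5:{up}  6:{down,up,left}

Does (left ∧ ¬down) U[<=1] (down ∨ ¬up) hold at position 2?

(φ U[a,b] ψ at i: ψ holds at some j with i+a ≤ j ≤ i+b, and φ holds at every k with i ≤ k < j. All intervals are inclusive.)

Need some j in [2,3] with (down ∨ ¬up), and (left ∧ ¬down) at every k in [2,j-1].
  j=2: (down ∨ ¬up) holds; no prefix to check → satisfied.

True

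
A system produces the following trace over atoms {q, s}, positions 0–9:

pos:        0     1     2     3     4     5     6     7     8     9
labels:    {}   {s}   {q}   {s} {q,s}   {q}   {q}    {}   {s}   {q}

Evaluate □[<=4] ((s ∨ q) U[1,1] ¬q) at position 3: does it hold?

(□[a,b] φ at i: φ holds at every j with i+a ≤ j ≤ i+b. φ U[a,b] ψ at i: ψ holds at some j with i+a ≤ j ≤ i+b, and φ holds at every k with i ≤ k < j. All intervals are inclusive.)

No

Check ((s ∨ q) U[1,1] ¬q) at every j in [3,7]:
  j=3: fails
  j=4: fails
  j=5: fails
  j=6: holds
  j=7: fails
Fails at j=3 → formula fails.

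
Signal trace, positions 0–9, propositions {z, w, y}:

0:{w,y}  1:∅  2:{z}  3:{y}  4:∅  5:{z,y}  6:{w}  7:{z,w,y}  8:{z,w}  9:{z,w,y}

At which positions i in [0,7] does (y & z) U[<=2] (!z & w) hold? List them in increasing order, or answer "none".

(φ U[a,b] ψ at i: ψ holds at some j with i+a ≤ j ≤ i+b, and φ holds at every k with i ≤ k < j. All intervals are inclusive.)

Evaluate at each i in [0,7]:
  i=0: ✓ (rhs at j=0)
  i=1: ✗ (no rhs in [1,3])
  i=2: ✗ (no rhs in [2,4])
  i=3: ✗ (no rhs in [3,5])
  i=4: ✗ (lhs fails at k=4 before rhs at j=6)
  i=5: ✓ (rhs at j=6; lhs holds on [5,5])
  i=6: ✓ (rhs at j=6)
  i=7: ✗ (no rhs in [7,9])

0, 5, 6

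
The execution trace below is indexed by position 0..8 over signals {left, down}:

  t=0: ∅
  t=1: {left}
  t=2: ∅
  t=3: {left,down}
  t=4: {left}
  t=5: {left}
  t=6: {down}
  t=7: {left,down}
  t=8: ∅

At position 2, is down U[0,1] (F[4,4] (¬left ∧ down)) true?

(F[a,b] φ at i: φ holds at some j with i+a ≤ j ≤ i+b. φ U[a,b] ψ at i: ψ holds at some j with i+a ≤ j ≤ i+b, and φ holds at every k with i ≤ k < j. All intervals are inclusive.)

Need some j in [2,3] with F[4,4] (¬left ∧ down), and down at every k in [2,j-1].
  j=2: F[4,4] (¬left ∧ down) holds; no prefix to check → satisfied.

True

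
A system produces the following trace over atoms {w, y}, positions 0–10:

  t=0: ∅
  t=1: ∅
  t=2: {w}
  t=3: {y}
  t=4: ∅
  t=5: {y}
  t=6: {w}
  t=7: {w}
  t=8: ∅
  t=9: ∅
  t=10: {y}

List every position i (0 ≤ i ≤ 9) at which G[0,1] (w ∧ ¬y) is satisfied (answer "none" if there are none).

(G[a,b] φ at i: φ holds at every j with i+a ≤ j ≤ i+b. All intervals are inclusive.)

Evaluate at each i in [0,9]:
  i=0: ✗ (fails at j=0)
  i=1: ✗ (fails at j=1)
  i=2: ✗ (fails at j=3)
  i=3: ✗ (fails at j=3)
  i=4: ✗ (fails at j=4)
  i=5: ✗ (fails at j=5)
  i=6: ✓ (all of [6,7])
  i=7: ✗ (fails at j=8)
  i=8: ✗ (fails at j=8)
  i=9: ✗ (fails at j=9)

6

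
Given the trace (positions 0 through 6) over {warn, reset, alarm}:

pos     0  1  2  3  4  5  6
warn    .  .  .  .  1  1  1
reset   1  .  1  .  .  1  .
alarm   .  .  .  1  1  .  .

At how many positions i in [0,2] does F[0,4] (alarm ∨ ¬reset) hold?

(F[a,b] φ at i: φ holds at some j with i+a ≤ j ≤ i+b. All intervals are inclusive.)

Evaluate at each i in [0,2]:
  i=0: ✓ (witness j=1)
  i=1: ✓ (witness j=1)
  i=2: ✓ (witness j=3)
Positions where it holds: {0, 1, 2} → 3.

3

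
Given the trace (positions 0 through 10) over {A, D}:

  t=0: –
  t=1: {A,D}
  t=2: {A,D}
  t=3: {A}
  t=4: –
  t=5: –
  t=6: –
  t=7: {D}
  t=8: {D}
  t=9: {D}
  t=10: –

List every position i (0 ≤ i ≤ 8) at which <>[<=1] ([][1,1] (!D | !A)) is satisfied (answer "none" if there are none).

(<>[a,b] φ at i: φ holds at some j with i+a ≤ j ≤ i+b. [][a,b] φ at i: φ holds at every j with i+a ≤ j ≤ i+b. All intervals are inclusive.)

Evaluate at each i in [0,8]:
  i=0: ✗ (none in [0,1])
  i=1: ✓ (witness j=2)
  i=2: ✓ (witness j=2)
  i=3: ✓ (witness j=3)
  i=4: ✓ (witness j=4)
  i=5: ✓ (witness j=5)
  i=6: ✓ (witness j=6)
  i=7: ✓ (witness j=7)
  i=8: ✓ (witness j=8)

1, 2, 3, 4, 5, 6, 7, 8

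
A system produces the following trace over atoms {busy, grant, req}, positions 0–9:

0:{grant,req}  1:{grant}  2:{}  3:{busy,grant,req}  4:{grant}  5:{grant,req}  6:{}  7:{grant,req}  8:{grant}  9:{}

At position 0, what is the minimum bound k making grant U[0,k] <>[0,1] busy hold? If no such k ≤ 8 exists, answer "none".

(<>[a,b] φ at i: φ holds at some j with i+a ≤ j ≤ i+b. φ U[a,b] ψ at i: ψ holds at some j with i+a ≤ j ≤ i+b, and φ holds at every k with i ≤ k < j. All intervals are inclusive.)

Need earliest j ≥ 0 with <>[0,1] busy, and grant at every k in [0,j-1].
  j=0: rhs fails.
  j=1: rhs fails.
  j=2: rhs holds; lhs holds on [0,1]. k = 2.

2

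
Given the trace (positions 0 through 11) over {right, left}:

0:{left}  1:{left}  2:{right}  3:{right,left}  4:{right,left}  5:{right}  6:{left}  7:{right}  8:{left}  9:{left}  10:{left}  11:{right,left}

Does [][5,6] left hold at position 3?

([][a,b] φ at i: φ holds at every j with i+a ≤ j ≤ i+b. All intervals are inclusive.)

Yes

Check left at every j in [8,9]:
  j=8: true
  j=9: true
All positions satisfy it → formula holds.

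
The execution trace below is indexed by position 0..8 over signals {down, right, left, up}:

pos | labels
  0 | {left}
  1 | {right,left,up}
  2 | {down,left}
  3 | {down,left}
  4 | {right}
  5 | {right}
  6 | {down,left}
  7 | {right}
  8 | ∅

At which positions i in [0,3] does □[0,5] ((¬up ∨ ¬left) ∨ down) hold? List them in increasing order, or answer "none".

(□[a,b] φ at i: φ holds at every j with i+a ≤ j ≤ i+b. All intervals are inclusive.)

Evaluate at each i in [0,3]:
  i=0: ✗ (fails at j=1)
  i=1: ✗ (fails at j=1)
  i=2: ✓ (all of [2,7])
  i=3: ✓ (all of [3,8])

2, 3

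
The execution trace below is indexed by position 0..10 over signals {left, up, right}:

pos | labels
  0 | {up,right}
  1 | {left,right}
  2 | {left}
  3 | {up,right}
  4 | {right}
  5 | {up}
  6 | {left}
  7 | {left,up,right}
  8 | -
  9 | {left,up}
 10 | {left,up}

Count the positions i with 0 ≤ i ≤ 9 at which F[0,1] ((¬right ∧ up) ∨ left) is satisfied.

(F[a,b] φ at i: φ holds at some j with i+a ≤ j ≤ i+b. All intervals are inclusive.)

Evaluate at each i in [0,9]:
  i=0: ✓ (witness j=1)
  i=1: ✓ (witness j=1)
  i=2: ✓ (witness j=2)
  i=3: ✗ (none in [3,4])
  i=4: ✓ (witness j=5)
  i=5: ✓ (witness j=5)
  i=6: ✓ (witness j=6)
  i=7: ✓ (witness j=7)
  i=8: ✓ (witness j=9)
  i=9: ✓ (witness j=9)
Positions where it holds: {0, 1, 2, 4, 5, 6, 7, 8, 9} → 9.

9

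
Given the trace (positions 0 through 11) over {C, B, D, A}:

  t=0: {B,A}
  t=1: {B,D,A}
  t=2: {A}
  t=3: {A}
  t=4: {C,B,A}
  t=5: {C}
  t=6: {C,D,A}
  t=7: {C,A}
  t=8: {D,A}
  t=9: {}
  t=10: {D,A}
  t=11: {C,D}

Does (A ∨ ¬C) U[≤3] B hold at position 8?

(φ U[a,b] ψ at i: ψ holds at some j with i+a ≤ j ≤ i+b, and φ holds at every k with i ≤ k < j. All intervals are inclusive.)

No

Need some j in [8,11] with B, and (A ∨ ¬C) at every k in [8,j-1].
  j=8: B false.
  j=9: B false.
  j=10: B false.
  j=11: B false.
No j in the window works → until fails.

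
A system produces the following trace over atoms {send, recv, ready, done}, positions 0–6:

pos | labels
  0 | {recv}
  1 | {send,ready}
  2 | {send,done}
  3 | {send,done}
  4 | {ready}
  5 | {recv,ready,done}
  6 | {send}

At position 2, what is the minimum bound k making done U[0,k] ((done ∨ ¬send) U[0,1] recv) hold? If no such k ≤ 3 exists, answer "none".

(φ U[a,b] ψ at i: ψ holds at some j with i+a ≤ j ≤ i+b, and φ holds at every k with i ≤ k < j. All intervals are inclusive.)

Need earliest j ≥ 2 with ((done ∨ ¬send) U[0,1] recv), and done at every k in [2,j-1].
  j=2: rhs fails.
  j=3: rhs fails.
  j=4: rhs holds; lhs holds on [2,3]. k = 2.

2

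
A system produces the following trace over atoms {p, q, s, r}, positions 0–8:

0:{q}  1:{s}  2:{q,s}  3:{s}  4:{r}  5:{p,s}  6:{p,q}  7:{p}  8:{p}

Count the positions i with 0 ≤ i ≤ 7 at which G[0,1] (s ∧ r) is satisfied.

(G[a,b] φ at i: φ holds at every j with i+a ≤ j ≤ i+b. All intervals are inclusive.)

0

Evaluate at each i in [0,7]:
  i=0: ✗ (fails at j=0)
  i=1: ✗ (fails at j=1)
  i=2: ✗ (fails at j=2)
  i=3: ✗ (fails at j=3)
  i=4: ✗ (fails at j=4)
  i=5: ✗ (fails at j=5)
  i=6: ✗ (fails at j=6)
  i=7: ✗ (fails at j=7)
Positions where it holds: {} → 0.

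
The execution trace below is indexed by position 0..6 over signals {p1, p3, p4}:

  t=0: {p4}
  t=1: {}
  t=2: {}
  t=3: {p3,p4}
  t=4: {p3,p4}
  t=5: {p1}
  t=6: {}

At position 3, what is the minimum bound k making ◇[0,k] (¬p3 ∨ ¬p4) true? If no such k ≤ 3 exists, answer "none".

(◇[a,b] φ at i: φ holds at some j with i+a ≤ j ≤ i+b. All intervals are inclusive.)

Scan j = 3,4,… for (¬p3 ∨ ¬p4):
  j=3: fails
  j=4: fails
  j=5: holds
First hit at j=5, so smallest k = 5-3 = 2.

2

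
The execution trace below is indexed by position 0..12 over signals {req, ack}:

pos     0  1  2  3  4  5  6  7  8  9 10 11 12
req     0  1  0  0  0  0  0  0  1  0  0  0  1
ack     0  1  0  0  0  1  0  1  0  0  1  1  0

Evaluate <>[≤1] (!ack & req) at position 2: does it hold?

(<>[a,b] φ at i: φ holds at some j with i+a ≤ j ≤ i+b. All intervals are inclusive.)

Does not hold

Check (!ack & req) at each j in [2,3]:
  j=2: false
  j=3: false
No position in the window satisfies it → formula fails.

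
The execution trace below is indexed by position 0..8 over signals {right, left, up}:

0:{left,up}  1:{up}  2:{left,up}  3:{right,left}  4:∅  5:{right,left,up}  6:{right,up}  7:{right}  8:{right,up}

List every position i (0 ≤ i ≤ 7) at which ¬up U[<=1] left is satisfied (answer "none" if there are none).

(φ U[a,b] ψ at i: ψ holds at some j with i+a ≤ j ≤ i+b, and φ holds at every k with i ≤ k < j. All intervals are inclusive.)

Evaluate at each i in [0,7]:
  i=0: ✓ (rhs at j=0)
  i=1: ✗ (lhs fails at k=1 before rhs at j=2)
  i=2: ✓ (rhs at j=2)
  i=3: ✓ (rhs at j=3)
  i=4: ✓ (rhs at j=5; lhs holds on [4,4])
  i=5: ✓ (rhs at j=5)
  i=6: ✗ (no rhs in [6,7])
  i=7: ✗ (no rhs in [7,8])

0, 2, 3, 4, 5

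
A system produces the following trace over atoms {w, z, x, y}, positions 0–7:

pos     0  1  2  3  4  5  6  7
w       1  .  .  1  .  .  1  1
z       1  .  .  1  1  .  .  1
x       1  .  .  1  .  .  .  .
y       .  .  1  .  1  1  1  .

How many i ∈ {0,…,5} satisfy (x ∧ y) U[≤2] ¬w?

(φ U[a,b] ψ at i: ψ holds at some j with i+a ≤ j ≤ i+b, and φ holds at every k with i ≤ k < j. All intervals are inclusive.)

Evaluate at each i in [0,5]:
  i=0: ✗ (lhs fails at k=0 before rhs at j=1)
  i=1: ✓ (rhs at j=1)
  i=2: ✓ (rhs at j=2)
  i=3: ✗ (lhs fails at k=3 before rhs at j=4)
  i=4: ✓ (rhs at j=4)
  i=5: ✓ (rhs at j=5)
Positions where it holds: {1, 2, 4, 5} → 4.

4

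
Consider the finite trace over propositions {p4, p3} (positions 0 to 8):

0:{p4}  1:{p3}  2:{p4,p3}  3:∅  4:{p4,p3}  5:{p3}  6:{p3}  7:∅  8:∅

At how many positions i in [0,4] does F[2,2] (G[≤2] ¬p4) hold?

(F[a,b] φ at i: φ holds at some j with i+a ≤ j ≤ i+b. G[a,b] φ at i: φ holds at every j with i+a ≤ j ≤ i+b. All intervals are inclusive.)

2

Evaluate at each i in [0,4]:
  i=0: ✗ (none in [2,2])
  i=1: ✗ (none in [3,3])
  i=2: ✗ (none in [4,4])
  i=3: ✓ (witness j=5)
  i=4: ✓ (witness j=6)
Positions where it holds: {3, 4} → 2.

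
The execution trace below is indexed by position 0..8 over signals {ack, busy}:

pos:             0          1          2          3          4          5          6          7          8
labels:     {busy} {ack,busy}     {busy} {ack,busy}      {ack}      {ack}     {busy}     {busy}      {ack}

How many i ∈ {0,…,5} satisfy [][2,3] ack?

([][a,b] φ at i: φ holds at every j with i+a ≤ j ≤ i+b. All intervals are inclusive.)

2

Evaluate at each i in [0,5]:
  i=0: ✗ (fails at j=2)
  i=1: ✓ (all of [3,4])
  i=2: ✓ (all of [4,5])
  i=3: ✗ (fails at j=6)
  i=4: ✗ (fails at j=6)
  i=5: ✗ (fails at j=7)
Positions where it holds: {1, 2} → 2.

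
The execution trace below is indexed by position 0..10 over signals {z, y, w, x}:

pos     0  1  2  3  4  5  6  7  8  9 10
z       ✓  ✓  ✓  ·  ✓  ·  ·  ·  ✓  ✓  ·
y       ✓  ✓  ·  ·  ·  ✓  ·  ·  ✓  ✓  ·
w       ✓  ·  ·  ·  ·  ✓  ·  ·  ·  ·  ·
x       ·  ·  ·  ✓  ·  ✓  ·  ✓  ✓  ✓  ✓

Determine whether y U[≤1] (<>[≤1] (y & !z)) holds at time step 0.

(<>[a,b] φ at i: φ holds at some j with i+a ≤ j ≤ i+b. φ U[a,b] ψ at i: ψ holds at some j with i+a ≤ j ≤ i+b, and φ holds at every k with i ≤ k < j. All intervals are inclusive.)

Need some j in [0,1] with <>[≤1] (y & !z), and y at every k in [0,j-1].
  j=0: <>[≤1] (y & !z) — fails (none in [0,1]).
  j=1: <>[≤1] (y & !z) — fails (none in [1,2]).
No j in the window works → until fails.

No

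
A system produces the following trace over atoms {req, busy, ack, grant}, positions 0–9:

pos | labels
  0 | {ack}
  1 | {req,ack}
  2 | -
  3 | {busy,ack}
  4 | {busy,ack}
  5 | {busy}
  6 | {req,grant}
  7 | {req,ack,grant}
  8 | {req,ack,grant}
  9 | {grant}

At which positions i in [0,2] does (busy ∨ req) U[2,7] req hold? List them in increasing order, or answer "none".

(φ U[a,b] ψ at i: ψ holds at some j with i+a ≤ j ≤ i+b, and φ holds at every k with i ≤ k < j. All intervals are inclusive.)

Evaluate at each i in [0,2]:
  i=0: ✗ (lhs fails at k=0 before rhs at j=6)
  i=1: ✗ (lhs fails at k=2 before rhs at j=6)
  i=2: ✗ (lhs fails at k=2 before rhs at j=6)

none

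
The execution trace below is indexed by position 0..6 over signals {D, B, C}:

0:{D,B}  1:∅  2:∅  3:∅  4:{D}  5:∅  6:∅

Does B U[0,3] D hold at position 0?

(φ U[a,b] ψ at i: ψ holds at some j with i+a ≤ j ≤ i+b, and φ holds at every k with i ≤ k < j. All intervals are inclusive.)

Need some j in [0,3] with D, and B at every k in [0,j-1].
  j=0: D holds; no prefix to check → satisfied.

Holds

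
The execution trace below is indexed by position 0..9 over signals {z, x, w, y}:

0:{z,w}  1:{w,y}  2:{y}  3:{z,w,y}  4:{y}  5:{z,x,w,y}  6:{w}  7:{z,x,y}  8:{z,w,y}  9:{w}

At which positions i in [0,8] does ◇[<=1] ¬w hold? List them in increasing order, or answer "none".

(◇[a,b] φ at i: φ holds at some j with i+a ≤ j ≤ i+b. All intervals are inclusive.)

Evaluate at each i in [0,8]:
  i=0: ✗ (none in [0,1])
  i=1: ✓ (witness j=2)
  i=2: ✓ (witness j=2)
  i=3: ✓ (witness j=4)
  i=4: ✓ (witness j=4)
  i=5: ✗ (none in [5,6])
  i=6: ✓ (witness j=7)
  i=7: ✓ (witness j=7)
  i=8: ✗ (none in [8,9])

1, 2, 3, 4, 6, 7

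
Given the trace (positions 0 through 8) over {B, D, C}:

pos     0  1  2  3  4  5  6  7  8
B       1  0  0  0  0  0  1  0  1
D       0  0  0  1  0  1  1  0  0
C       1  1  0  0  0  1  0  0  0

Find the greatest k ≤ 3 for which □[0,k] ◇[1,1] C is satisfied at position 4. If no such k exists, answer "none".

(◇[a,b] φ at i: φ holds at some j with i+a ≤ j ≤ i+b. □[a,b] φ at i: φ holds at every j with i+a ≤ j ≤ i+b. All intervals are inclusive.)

0

◇[1,1] C must hold from j=4 onward; find where it first fails.
  j=4: holds
  j=5: fails
Holds on [4,4], so largest k = 0.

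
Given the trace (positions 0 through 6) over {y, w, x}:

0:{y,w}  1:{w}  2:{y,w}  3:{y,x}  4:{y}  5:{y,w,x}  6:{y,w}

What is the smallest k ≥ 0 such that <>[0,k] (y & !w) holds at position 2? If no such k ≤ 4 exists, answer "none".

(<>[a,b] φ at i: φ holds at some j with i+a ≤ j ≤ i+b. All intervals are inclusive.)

Scan j = 2,3,… for (y & !w):
  j=2: fails
  j=3: holds
First hit at j=3, so smallest k = 3-2 = 1.

1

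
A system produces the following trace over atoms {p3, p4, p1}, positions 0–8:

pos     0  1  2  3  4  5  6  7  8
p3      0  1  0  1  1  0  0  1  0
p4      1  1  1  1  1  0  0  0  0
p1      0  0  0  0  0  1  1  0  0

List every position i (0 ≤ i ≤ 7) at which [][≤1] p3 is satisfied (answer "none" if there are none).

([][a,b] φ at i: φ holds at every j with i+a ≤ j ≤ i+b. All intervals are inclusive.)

3

Evaluate at each i in [0,7]:
  i=0: ✗ (fails at j=0)
  i=1: ✗ (fails at j=2)
  i=2: ✗ (fails at j=2)
  i=3: ✓ (all of [3,4])
  i=4: ✗ (fails at j=5)
  i=5: ✗ (fails at j=5)
  i=6: ✗ (fails at j=6)
  i=7: ✗ (fails at j=8)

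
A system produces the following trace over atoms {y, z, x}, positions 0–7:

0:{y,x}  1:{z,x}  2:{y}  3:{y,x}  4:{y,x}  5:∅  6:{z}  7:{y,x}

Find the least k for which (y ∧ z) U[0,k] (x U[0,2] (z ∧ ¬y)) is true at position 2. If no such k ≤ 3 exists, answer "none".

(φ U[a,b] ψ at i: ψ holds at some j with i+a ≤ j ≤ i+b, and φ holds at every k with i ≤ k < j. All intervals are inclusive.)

none

Need earliest j ≥ 2 with (x U[0,2] (z ∧ ¬y)), and (y ∧ z) at every k in [2,j-1].
  j=2: rhs fails.
  j=3: rhs fails.
  j=4: rhs fails.
  j=5: rhs fails.
No witness within the range → none.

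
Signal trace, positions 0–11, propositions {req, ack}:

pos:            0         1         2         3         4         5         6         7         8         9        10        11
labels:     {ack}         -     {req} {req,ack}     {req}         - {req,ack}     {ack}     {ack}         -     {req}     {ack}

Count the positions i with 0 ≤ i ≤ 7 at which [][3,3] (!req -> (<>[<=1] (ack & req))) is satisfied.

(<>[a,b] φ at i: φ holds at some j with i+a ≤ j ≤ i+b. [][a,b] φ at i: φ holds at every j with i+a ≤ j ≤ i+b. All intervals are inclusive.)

5

Evaluate at each i in [0,7]:
  i=0: ✓ (all of [3,3])
  i=1: ✓ (all of [4,4])
  i=2: ✓ (all of [5,5])
  i=3: ✓ (all of [6,6])
  i=4: ✗ (fails at j=7)
  i=5: ✗ (fails at j=8)
  i=6: ✗ (fails at j=9)
  i=7: ✓ (all of [10,10])
Positions where it holds: {0, 1, 2, 3, 7} → 5.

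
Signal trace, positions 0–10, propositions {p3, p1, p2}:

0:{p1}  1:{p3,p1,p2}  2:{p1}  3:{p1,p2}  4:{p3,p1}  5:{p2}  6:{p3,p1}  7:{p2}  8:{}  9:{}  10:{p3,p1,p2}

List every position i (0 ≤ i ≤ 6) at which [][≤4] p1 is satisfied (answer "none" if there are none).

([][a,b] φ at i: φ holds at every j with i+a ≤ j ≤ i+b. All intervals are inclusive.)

Evaluate at each i in [0,6]:
  i=0: ✓ (all of [0,4])
  i=1: ✗ (fails at j=5)
  i=2: ✗ (fails at j=5)
  i=3: ✗ (fails at j=5)
  i=4: ✗ (fails at j=5)
  i=5: ✗ (fails at j=5)
  i=6: ✗ (fails at j=7)

0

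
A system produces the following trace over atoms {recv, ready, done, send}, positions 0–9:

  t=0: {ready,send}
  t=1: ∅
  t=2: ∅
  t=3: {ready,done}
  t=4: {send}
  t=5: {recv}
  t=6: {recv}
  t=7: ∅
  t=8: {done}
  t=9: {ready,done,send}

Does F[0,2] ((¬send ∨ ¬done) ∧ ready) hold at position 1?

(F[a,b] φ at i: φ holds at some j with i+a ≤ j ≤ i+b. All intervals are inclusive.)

Check ((¬send ∨ ¬done) ∧ ready) at each j in [1,3]:
  j=1: false
  j=2: false
  j=3: true
Found at j=3 → formula holds.

Holds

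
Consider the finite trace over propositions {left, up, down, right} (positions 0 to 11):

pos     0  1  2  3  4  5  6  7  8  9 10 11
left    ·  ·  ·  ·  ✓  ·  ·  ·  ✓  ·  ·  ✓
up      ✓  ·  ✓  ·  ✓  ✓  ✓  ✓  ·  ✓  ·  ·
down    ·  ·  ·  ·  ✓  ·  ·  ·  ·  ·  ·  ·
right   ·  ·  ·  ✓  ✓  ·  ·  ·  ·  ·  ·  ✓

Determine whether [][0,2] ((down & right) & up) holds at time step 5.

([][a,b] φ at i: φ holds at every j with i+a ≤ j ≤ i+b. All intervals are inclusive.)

Does not hold

Check ((down & right) & up) at every j in [5,7]:
  j=5: false
  j=6: false
  j=7: false
Fails at j=5 → formula fails.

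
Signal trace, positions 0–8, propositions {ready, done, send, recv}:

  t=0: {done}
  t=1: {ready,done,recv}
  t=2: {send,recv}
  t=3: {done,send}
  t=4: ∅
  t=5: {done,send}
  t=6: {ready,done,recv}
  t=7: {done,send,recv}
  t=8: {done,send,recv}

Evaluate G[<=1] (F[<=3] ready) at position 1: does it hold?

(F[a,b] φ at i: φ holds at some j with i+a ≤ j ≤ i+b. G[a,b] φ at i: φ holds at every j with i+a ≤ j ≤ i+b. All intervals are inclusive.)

Check F[<=3] ready at every j in [1,2]:
  j=1: holds (witness at 1)
  j=2: fails (none in [2,5])
Fails at j=2 → formula fails.

Does not hold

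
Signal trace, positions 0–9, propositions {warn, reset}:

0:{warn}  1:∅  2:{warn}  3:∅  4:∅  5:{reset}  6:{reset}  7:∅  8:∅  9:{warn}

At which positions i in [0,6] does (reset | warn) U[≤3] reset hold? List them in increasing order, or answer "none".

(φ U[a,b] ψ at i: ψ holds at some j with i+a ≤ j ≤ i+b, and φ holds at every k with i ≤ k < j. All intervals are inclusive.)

Evaluate at each i in [0,6]:
  i=0: ✗ (no rhs in [0,3])
  i=1: ✗ (no rhs in [1,4])
  i=2: ✗ (lhs fails at k=3 before rhs at j=5)
  i=3: ✗ (lhs fails at k=3 before rhs at j=5)
  i=4: ✗ (lhs fails at k=4 before rhs at j=5)
  i=5: ✓ (rhs at j=5)
  i=6: ✓ (rhs at j=6)

5, 6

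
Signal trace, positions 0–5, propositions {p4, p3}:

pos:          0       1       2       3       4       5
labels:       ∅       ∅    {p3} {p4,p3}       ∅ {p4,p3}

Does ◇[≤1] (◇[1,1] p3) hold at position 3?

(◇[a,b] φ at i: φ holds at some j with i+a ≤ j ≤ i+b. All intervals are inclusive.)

Check ◇[1,1] p3 at each j in [3,4]:
  j=3: fails (none in [4,4])
  j=4: holds (witness at 5)
Found at j=4 → formula holds.

Yes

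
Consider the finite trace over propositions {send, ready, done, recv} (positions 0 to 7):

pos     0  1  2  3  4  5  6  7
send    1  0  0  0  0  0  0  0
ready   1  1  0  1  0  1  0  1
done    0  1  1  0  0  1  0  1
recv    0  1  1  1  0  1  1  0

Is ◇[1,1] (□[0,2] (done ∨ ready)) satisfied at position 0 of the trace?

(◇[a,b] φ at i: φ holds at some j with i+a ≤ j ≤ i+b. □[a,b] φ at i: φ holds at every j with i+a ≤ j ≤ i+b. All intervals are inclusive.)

Holds

Check □[0,2] (done ∨ ready) at each j in [1,1]:
  j=1: holds on [1,3]
Found at j=1 → formula holds.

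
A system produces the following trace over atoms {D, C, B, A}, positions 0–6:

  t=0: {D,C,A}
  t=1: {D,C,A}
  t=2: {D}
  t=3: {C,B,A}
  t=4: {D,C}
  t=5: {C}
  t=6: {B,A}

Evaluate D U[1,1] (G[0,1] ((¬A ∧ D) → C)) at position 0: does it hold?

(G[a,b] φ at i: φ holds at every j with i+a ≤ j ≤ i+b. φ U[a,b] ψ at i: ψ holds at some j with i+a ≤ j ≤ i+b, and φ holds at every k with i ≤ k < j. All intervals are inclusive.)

No

Need some j in [1,1] with G[0,1] ((¬A ∧ D) → C), and D at every k in [0,j-1].
  j=1: G[0,1] ((¬A ∧ D) → C) — fails at 2.
No j in the window works → until fails.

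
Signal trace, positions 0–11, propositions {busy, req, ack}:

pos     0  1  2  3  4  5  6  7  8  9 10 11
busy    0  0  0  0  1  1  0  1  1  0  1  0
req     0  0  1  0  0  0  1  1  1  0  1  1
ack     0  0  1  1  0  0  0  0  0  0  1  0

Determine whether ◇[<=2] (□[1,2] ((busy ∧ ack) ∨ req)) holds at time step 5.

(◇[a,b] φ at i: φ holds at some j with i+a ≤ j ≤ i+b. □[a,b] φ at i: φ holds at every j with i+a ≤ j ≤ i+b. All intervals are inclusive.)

True

Check □[1,2] ((busy ∧ ack) ∨ req) at each j in [5,7]:
  j=5: holds on [6,7]
  j=6: holds on [7,8]
  j=7: fails at 9
Found at j=5 → formula holds.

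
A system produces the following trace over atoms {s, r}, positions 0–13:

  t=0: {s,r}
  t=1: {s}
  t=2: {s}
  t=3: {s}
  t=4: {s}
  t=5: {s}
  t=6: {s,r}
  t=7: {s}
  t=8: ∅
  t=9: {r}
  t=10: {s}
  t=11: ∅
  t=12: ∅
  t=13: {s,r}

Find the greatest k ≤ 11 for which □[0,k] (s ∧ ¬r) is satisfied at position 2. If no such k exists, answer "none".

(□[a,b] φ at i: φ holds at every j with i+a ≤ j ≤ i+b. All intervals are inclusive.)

(s ∧ ¬r) must hold from j=2 onward; find where it first fails.
  j=2: holds
  j=3: holds
  j=4: holds
  j=5: holds
  j=6: fails
Holds on [2,5], so largest k = 3.

3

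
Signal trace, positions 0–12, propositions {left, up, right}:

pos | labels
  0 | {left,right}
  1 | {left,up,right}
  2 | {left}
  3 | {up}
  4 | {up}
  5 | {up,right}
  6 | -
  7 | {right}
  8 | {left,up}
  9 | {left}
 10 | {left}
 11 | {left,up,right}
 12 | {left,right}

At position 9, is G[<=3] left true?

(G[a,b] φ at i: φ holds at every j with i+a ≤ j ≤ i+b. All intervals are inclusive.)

Holds

Check left at every j in [9,12]:
  j=9: true
  j=10: true
  j=11: true
  j=12: true
All positions satisfy it → formula holds.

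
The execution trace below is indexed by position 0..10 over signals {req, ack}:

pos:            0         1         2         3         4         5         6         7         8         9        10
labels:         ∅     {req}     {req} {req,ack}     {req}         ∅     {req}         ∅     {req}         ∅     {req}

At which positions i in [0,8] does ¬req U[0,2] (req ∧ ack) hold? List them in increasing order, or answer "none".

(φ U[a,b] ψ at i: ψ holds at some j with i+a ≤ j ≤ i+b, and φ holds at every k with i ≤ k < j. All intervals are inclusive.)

Evaluate at each i in [0,8]:
  i=0: ✗ (no rhs in [0,2])
  i=1: ✗ (lhs fails at k=1 before rhs at j=3)
  i=2: ✗ (lhs fails at k=2 before rhs at j=3)
  i=3: ✓ (rhs at j=3)
  i=4: ✗ (no rhs in [4,6])
  i=5: ✗ (no rhs in [5,7])
  i=6: ✗ (no rhs in [6,8])
  i=7: ✗ (no rhs in [7,9])
  i=8: ✗ (no rhs in [8,10])

3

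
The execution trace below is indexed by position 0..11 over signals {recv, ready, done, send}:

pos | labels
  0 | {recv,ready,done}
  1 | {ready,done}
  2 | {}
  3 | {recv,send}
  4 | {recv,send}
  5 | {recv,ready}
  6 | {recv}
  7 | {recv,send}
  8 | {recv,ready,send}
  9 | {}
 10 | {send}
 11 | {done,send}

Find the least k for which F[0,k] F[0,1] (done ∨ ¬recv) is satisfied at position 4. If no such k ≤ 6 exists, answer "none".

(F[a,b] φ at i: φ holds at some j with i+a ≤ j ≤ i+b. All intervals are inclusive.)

4

Scan j = 4,5,… for F[0,1] (done ∨ ¬recv):
  j=4: fails
  j=5: fails
  j=6: fails
  j=7: fails
  j=8: holds
First hit at j=8, so smallest k = 8-4 = 4.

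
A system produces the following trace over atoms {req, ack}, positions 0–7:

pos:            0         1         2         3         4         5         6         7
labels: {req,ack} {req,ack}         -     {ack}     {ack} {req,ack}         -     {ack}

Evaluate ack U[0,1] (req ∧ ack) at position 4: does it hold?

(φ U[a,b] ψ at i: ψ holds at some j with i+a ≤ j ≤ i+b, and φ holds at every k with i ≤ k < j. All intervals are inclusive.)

Holds

Need some j in [4,5] with (req ∧ ack), and ack at every k in [4,j-1].
  j=4: (req ∧ ack) false.
  j=5: (req ∧ ack) holds; ack holds at every k in [4,4] → satisfied.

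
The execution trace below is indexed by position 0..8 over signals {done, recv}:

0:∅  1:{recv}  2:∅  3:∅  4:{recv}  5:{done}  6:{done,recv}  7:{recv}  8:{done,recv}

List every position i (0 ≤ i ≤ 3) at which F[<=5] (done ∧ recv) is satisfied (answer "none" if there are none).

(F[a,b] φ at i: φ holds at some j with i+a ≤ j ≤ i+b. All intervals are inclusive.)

Evaluate at each i in [0,3]:
  i=0: ✗ (none in [0,5])
  i=1: ✓ (witness j=6)
  i=2: ✓ (witness j=6)
  i=3: ✓ (witness j=6)

1, 2, 3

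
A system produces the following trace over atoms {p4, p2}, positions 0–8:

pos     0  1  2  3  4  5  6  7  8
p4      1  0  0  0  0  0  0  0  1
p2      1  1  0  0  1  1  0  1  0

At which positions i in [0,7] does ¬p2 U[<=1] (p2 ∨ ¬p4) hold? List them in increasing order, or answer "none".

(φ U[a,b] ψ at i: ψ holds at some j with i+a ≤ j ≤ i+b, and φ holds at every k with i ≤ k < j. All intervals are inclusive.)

0, 1, 2, 3, 4, 5, 6, 7

Evaluate at each i in [0,7]:
  i=0: ✓ (rhs at j=0)
  i=1: ✓ (rhs at j=1)
  i=2: ✓ (rhs at j=2)
  i=3: ✓ (rhs at j=3)
  i=4: ✓ (rhs at j=4)
  i=5: ✓ (rhs at j=5)
  i=6: ✓ (rhs at j=6)
  i=7: ✓ (rhs at j=7)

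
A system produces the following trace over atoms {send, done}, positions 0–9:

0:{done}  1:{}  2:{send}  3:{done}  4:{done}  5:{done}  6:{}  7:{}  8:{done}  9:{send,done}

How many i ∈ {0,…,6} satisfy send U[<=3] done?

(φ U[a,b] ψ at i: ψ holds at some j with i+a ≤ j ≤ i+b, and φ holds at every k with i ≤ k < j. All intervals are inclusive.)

Evaluate at each i in [0,6]:
  i=0: ✓ (rhs at j=0)
  i=1: ✗ (lhs fails at k=1 before rhs at j=3)
  i=2: ✓ (rhs at j=3; lhs holds on [2,2])
  i=3: ✓ (rhs at j=3)
  i=4: ✓ (rhs at j=4)
  i=5: ✓ (rhs at j=5)
  i=6: ✗ (lhs fails at k=6 before rhs at j=8)
Positions where it holds: {0, 2, 3, 4, 5} → 5.

5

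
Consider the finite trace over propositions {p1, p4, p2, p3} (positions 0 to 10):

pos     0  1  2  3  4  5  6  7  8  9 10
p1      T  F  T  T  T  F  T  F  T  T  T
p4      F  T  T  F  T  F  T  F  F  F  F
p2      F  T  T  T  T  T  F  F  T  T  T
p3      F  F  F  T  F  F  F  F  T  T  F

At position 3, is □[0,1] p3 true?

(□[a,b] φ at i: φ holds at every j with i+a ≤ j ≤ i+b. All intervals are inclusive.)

False

Check p3 at every j in [3,4]:
  j=3: true
  j=4: false
Fails at j=4 → formula fails.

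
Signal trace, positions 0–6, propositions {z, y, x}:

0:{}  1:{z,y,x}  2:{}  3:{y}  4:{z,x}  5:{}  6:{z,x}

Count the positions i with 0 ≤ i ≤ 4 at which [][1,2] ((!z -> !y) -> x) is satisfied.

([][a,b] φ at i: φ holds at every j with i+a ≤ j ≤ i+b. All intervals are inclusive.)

Evaluate at each i in [0,4]:
  i=0: ✗ (fails at j=2)
  i=1: ✗ (fails at j=2)
  i=2: ✓ (all of [3,4])
  i=3: ✗ (fails at j=5)
  i=4: ✗ (fails at j=5)
Positions where it holds: {2} → 1.

1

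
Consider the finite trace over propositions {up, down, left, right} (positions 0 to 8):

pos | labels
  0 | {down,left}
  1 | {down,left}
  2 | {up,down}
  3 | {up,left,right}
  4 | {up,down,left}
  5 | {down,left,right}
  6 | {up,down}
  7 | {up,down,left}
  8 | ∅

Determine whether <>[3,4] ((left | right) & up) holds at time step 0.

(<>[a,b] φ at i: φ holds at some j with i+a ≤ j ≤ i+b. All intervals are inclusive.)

Check ((left | right) & up) at each j in [3,4]:
  j=3: true
  j=4: true
Found at j=3 → formula holds.

Yes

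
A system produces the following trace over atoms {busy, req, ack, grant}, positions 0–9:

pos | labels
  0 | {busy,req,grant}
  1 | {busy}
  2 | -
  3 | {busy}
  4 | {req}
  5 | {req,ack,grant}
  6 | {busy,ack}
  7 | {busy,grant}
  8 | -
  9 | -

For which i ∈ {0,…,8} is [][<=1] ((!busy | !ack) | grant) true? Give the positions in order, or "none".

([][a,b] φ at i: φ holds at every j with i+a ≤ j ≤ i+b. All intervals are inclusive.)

Evaluate at each i in [0,8]:
  i=0: ✓ (all of [0,1])
  i=1: ✓ (all of [1,2])
  i=2: ✓ (all of [2,3])
  i=3: ✓ (all of [3,4])
  i=4: ✓ (all of [4,5])
  i=5: ✗ (fails at j=6)
  i=6: ✗ (fails at j=6)
  i=7: ✓ (all of [7,8])
  i=8: ✓ (all of [8,9])

0, 1, 2, 3, 4, 7, 8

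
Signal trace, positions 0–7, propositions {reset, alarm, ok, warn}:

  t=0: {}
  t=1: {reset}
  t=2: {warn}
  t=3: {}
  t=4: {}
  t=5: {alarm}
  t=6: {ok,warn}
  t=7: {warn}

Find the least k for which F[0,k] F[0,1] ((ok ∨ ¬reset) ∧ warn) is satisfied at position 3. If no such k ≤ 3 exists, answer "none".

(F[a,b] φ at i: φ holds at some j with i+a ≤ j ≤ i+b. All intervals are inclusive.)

2

Scan j = 3,4,… for F[0,1] ((ok ∨ ¬reset) ∧ warn):
  j=3: fails
  j=4: fails
  j=5: holds
First hit at j=5, so smallest k = 5-3 = 2.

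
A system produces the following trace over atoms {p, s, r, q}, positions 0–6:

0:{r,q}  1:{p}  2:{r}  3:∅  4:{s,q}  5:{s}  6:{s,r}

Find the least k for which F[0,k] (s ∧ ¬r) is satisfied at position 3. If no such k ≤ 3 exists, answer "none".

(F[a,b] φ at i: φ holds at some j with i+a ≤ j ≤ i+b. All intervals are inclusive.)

1

Scan j = 3,4,… for (s ∧ ¬r):
  j=3: fails
  j=4: holds
First hit at j=4, so smallest k = 4-3 = 1.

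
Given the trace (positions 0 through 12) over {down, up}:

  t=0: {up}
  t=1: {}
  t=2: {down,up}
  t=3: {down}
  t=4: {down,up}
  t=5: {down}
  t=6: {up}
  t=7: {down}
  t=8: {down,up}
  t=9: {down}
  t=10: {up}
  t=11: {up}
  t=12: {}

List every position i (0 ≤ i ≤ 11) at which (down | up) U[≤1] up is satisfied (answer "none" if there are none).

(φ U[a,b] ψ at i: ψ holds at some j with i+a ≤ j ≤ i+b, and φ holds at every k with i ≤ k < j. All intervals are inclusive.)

Evaluate at each i in [0,11]:
  i=0: ✓ (rhs at j=0)
  i=1: ✗ (lhs fails at k=1 before rhs at j=2)
  i=2: ✓ (rhs at j=2)
  i=3: ✓ (rhs at j=4; lhs holds on [3,3])
  i=4: ✓ (rhs at j=4)
  i=5: ✓ (rhs at j=6; lhs holds on [5,5])
  i=6: ✓ (rhs at j=6)
  i=7: ✓ (rhs at j=8; lhs holds on [7,7])
  i=8: ✓ (rhs at j=8)
  i=9: ✓ (rhs at j=10; lhs holds on [9,9])
  i=10: ✓ (rhs at j=10)
  i=11: ✓ (rhs at j=11)

0, 2, 3, 4, 5, 6, 7, 8, 9, 10, 11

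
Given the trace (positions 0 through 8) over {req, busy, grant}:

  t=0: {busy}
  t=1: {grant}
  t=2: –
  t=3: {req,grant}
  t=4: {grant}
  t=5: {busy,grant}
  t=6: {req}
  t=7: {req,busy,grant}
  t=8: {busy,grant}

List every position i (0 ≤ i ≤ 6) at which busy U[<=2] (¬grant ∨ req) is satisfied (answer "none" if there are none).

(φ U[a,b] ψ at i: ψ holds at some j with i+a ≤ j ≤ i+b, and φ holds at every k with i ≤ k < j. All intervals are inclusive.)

0, 2, 3, 5, 6

Evaluate at each i in [0,6]:
  i=0: ✓ (rhs at j=0)
  i=1: ✗ (lhs fails at k=1 before rhs at j=2)
  i=2: ✓ (rhs at j=2)
  i=3: ✓ (rhs at j=3)
  i=4: ✗ (lhs fails at k=4 before rhs at j=6)
  i=5: ✓ (rhs at j=6; lhs holds on [5,5])
  i=6: ✓ (rhs at j=6)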